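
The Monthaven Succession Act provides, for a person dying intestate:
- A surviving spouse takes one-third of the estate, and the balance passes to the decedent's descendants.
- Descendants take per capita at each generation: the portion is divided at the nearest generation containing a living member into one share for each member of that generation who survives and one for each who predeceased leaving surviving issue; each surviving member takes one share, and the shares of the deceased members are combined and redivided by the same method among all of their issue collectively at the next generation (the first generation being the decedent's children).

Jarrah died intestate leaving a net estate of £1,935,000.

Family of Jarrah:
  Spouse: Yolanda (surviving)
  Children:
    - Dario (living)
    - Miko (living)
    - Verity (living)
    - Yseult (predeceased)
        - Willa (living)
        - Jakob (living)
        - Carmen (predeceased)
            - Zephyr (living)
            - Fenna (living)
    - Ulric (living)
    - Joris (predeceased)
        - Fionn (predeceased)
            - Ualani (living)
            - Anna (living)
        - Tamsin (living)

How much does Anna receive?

Yolanda takes one-third of £1,935,000 = £645,000. The remaining £1,290,000 passes to the descendants.
The descendants' portion (£1,290,000) is divided at the children's generation into 6 shares of £215,000. Dario, Miko, Verity, and Ulric each take £215,000. The 2 shares of the deceased (Yseult and Joris) are combined into a pool of £430,000.
That pool (£430,000) is divided at the grandchildren's generation into 5 shares of £86,000. Willa, Jakob, and Tamsin each take £86,000. The 2 shares of the deceased (Carmen and Fionn) are combined into a pool of £172,000.
That pool (£172,000) is divided at the great-grandchildren's generation equally among Zephyr, Fenna, Ualani, and Anna: £43,000 each.

Anna receives £43,000.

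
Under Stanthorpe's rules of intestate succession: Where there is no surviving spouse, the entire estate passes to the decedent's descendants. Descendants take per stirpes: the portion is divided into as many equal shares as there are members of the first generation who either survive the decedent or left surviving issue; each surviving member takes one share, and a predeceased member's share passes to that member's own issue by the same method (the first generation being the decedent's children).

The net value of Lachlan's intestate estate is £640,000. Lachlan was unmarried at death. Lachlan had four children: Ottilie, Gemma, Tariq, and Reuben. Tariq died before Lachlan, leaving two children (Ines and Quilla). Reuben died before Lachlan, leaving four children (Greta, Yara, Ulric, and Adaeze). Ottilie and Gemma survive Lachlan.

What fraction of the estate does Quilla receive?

Quilla receives 1/8 of the estate.

The entire £640,000 passes to the descendants.
That amount (£640,000) is divided into 4 shares of £160,000: Ottilie and Gemma each take £160,000; Tariq's £160,000 share passes to Tariq's issue; Reuben's £160,000 share passes to Reuben's issue.
Tariq's share (£160,000) is divided into 2 shares of £80,000: Ines and Quilla each take £80,000.
Reuben's share (£160,000) is divided into 4 shares of £40,000: Greta, Yara, Ulric, and Adaeze each take £40,000.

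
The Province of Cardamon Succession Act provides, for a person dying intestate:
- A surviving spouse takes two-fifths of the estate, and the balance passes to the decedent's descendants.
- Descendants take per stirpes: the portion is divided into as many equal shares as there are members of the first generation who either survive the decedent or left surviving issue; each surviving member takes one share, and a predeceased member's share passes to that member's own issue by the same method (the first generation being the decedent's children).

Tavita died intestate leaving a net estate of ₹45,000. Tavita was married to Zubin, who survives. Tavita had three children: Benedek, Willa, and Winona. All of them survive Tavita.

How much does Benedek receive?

Benedek receives ₹9,000.

Zubin takes two-fifths of ₹45,000 = ₹18,000. The remaining ₹27,000 passes to the descendants.
The descendants' portion (₹27,000) is divided into 3 shares of ₹9,000: Benedek, Willa, and Winona each take ₹9,000.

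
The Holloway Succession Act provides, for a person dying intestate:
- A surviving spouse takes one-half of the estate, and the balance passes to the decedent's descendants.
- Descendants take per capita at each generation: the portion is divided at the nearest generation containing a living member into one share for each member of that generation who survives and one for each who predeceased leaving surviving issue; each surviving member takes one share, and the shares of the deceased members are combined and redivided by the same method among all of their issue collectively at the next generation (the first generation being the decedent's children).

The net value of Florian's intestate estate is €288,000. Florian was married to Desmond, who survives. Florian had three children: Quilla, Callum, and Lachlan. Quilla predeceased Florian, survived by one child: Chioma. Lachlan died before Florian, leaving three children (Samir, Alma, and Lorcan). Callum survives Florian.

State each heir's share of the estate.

Desmond takes one-half of €288,000 = €144,000. The remaining €144,000 passes to the descendants.
The descendants' portion (€144,000) is divided at the children's generation into 3 shares of €48,000. Callum takes €48,000. The 2 shares of the deceased (Quilla and Lachlan) are combined into a pool of €96,000.
That pool (€96,000) is divided at the grandchildren's generation equally among Chioma, Samir, Alma, and Lorcan: €24,000 each.

Desmond: €144,000; Chioma: €24,000; Callum: €48,000; Samir: €24,000; Alma: €24,000; Lorcan: €24,000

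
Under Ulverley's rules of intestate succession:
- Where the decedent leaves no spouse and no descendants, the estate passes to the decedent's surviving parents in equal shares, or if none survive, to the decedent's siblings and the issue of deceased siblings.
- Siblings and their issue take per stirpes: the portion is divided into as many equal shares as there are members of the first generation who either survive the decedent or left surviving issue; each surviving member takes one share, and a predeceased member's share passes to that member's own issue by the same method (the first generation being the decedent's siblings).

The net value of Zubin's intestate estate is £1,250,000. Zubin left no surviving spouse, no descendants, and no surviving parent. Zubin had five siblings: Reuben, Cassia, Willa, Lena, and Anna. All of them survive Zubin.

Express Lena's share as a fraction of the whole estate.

Lena receives 1/5 of the estate.

The entire £1,250,000 passes to the siblings and their issue.
That amount (£1,250,000) is divided into 5 shares of £250,000: Reuben, Cassia, Willa, Lena, and Anna each take £250,000.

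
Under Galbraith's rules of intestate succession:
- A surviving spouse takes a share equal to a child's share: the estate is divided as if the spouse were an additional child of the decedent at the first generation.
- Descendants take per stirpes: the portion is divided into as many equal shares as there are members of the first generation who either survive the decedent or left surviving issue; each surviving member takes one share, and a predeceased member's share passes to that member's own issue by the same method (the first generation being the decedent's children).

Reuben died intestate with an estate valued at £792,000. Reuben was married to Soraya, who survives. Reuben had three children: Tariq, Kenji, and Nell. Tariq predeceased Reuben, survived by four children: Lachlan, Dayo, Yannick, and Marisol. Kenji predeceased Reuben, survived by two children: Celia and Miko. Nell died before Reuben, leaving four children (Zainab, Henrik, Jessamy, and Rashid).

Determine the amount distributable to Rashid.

The spouse counts as an additional share at the children's level, so there are 4 primary shares of £198,000. Soraya takes one such share (£198,000).
The children's combined portion (£594,000) is divided into 3 shares of £198,000: Tariq's £198,000 share passes to Tariq's issue; Kenji's £198,000 share passes to Kenji's issue; Nell's £198,000 share passes to Nell's issue.
Tariq's share (£198,000) is divided into 4 shares of £49,500: Lachlan, Dayo, Yannick, and Marisol each take £49,500.
Kenji's share (£198,000) is divided into 2 shares of £99,000: Celia and Miko each take £99,000.
Nell's share (£198,000) is divided into 4 shares of £49,500: Zainab, Henrik, Jessamy, and Rashid each take £49,500.

Rashid receives £49,500.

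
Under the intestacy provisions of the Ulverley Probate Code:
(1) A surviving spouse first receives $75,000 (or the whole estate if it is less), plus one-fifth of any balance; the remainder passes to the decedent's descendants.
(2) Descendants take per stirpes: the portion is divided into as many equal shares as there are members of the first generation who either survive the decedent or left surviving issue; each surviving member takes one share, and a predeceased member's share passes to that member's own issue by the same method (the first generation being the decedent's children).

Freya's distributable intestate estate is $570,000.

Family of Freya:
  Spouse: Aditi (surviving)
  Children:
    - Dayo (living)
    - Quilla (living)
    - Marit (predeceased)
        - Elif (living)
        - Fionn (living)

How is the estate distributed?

Aditi: $174,000; Dayo: $132,000; Quilla: $132,000; Elif: $66,000; Fionn: $66,000

Aditi first takes $75,000, leaving a balance of $495,000. Aditi then takes one-fifth of the balance ($99,000), for a total of $174,000. The remaining $396,000 passes to the descendants.
The descendants' portion ($396,000) is divided into 3 shares of $132,000: Dayo and Quilla each take $132,000; Marit's $132,000 share passes to Marit's issue.
Marit's share ($132,000) is divided into 2 shares of $66,000: Elif and Fionn each take $66,000.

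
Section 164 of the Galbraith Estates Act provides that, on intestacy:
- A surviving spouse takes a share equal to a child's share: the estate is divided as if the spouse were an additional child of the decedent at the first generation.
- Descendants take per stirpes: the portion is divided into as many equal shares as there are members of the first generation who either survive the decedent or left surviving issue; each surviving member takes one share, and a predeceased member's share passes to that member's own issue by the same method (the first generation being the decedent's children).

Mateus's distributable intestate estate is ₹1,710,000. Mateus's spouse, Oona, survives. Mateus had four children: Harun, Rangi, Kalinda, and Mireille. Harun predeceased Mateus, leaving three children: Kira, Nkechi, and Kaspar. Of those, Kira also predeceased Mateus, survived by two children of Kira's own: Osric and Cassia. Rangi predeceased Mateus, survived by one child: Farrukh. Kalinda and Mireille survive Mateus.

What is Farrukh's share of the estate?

The spouse counts as an additional share at the children's level, so there are 5 primary shares of ₹342,000. Oona takes one such share (₹342,000).
The children's combined portion (₹1,368,000) is divided into 4 shares of ₹342,000: Kalinda and Mireille each take ₹342,000; Harun's ₹342,000 share passes to Harun's issue; Rangi's ₹342,000 share passes to Rangi's issue.
Harun's share (₹342,000) is divided into 3 shares of ₹114,000: Nkechi and Kaspar each take ₹114,000; Kira's ₹114,000 share passes to Kira's issue.
Kira's share (₹114,000) is divided into 2 shares of ₹57,000: Osric and Cassia each take ₹57,000.
Rangi's share (₹342,000) passes entirely to Farrukh.

Farrukh receives ₹342,000.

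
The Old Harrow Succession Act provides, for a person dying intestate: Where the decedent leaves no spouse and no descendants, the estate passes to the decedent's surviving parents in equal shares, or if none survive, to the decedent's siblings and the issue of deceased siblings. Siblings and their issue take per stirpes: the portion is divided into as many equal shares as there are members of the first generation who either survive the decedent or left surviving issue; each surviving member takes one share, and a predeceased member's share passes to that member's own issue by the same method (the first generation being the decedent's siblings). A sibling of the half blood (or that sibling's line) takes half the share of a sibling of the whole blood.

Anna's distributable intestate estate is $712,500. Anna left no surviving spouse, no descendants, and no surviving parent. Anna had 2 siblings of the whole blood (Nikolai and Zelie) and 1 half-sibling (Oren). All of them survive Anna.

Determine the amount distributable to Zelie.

The entire $712,500 passes to the siblings and their issue.
Counting each half-blood sibling's line as half a unit, there are 5/2 units in $712,500, so one unit is $285,000. Whole-blood lines (Nikolai and Zelie) take $285,000 each; half-blood lines (Oren) take $142,500 each.

Zelie receives $285,000.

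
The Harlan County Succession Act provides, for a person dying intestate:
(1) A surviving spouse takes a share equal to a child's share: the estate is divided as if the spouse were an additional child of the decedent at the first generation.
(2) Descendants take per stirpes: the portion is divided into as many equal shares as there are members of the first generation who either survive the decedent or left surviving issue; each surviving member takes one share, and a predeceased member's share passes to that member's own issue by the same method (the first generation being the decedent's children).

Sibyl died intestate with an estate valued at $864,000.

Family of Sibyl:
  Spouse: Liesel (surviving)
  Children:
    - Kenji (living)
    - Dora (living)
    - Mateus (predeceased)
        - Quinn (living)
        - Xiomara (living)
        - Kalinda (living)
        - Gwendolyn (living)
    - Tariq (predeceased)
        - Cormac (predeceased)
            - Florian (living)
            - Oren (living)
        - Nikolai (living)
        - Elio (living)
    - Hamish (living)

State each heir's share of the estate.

Liesel: $144,000; Kenji: $144,000; Dora: $144,000; Quinn: $36,000; Xiomara: $36,000; Kalinda: $36,000; Gwendolyn: $36,000; Florian: $24,000; Oren: $24,000; Nikolai: $48,000; Elio: $48,000; Hamish: $144,000

The spouse counts as an additional share at the children's level, so there are 6 primary shares of $144,000. Liesel takes one such share ($144,000).
The children's combined portion ($720,000) is divided into 5 shares of $144,000: Kenji, Dora, and Hamish each take $144,000; Mateus's $144,000 share passes to Mateus's issue; Tariq's $144,000 share passes to Tariq's issue.
Mateus's share ($144,000) is divided into 4 shares of $36,000: Quinn, Xiomara, Kalinda, and Gwendolyn each take $36,000.
Tariq's share ($144,000) is divided into 3 shares of $48,000: Nikolai and Elio each take $48,000; Cormac's $48,000 share passes to Cormac's issue.
Cormac's share ($48,000) is divided into 2 shares of $24,000: Florian and Oren each take $24,000.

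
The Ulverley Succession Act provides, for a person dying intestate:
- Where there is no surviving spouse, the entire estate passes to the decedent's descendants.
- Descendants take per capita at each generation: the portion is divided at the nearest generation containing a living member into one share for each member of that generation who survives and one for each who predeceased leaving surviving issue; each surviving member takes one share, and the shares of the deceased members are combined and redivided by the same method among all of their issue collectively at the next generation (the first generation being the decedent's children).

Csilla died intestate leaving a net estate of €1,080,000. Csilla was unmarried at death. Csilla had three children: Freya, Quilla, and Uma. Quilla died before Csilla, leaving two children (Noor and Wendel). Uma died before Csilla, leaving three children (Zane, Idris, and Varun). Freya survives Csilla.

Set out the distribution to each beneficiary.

Freya: €360,000; Noor: €144,000; Wendel: €144,000; Zane: €144,000; Idris: €144,000; Varun: €144,000

The entire €1,080,000 passes to the descendants.
That amount (€1,080,000) is divided at the children's generation into 3 shares of €360,000. Freya takes €360,000. The 2 shares of the deceased (Quilla and Uma) are combined into a pool of €720,000.
That pool (€720,000) is divided at the grandchildren's generation equally among Noor, Wendel, Zane, Idris, and Varun: €144,000 each.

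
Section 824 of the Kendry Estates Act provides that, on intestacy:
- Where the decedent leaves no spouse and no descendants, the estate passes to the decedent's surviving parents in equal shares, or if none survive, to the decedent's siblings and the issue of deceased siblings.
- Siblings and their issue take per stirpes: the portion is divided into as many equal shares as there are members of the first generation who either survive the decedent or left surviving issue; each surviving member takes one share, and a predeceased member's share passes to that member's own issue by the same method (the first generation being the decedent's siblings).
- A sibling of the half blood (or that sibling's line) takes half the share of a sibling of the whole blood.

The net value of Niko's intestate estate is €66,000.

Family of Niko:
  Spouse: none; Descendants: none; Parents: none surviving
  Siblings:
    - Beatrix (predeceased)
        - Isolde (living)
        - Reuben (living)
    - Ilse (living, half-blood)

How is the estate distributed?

Isolde: €22,000; Reuben: €22,000; Ilse: €22,000

The entire €66,000 passes to the siblings and their issue.
Counting each half-blood sibling's line as half a unit, there are 3/2 units in €66,000, so one unit is €44,000. Whole-blood lines (Beatrix) take €44,000 each; half-blood lines (Ilse) take €22,000 each.
Beatrix's share (€44,000) is divided into 2 shares of €22,000: Isolde and Reuben each take €22,000.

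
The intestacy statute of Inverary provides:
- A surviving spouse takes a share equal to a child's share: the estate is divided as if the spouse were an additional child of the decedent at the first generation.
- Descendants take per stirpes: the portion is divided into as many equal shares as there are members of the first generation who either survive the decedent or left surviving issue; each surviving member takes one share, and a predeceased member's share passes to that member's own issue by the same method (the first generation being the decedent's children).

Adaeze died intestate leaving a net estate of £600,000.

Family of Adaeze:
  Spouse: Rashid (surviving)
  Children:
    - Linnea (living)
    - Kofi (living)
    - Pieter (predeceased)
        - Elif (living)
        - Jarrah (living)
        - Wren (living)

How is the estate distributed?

The spouse counts as an additional share at the children's level, so there are 4 primary shares of £150,000. Rashid takes one such share (£150,000).
The children's combined portion (£450,000) is divided into 3 shares of £150,000: Linnea and Kofi each take £150,000; Pieter's £150,000 share passes to Pieter's issue.
Pieter's share (£150,000) is divided into 3 shares of £50,000: Elif, Jarrah, and Wren each take £50,000.

Rashid: £150,000; Linnea: £150,000; Kofi: £150,000; Elif: £50,000; Jarrah: £50,000; Wren: £50,000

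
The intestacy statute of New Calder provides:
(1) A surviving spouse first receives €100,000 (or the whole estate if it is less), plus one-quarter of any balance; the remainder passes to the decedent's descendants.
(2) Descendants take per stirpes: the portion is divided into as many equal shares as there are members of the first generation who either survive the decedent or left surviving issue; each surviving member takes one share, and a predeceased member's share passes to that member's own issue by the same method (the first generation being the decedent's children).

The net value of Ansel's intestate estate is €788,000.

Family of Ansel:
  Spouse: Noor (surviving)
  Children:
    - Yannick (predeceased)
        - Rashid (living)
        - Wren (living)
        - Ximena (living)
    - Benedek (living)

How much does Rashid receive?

Rashid receives €86,000.

Noor first takes €100,000, leaving a balance of €688,000. Noor then takes one-quarter of the balance (€172,000), for a total of €272,000. The remaining €516,000 passes to the descendants.
The descendants' portion (€516,000) is divided into 2 shares of €258,000: Benedek takes €258,000; Yannick's €258,000 share passes to Yannick's issue.
Yannick's share (€258,000) is divided into 3 shares of €86,000: Rashid, Wren, and Ximena each take €86,000.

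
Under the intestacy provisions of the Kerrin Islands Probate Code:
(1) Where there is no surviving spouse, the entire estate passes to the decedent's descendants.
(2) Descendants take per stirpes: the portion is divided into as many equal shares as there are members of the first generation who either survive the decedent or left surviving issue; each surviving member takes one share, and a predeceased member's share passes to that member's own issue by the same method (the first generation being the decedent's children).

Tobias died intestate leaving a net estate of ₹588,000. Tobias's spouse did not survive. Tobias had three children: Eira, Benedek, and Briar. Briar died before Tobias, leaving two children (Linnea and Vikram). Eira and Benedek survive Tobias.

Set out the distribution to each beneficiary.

The entire ₹588,000 passes to the descendants.
That amount (₹588,000) is divided into 3 shares of ₹196,000: Eira and Benedek each take ₹196,000; Briar's ₹196,000 share passes to Briar's issue.
Briar's share (₹196,000) is divided into 2 shares of ₹98,000: Linnea and Vikram each take ₹98,000.

Eira: ₹196,000; Benedek: ₹196,000; Linnea: ₹98,000; Vikram: ₹98,000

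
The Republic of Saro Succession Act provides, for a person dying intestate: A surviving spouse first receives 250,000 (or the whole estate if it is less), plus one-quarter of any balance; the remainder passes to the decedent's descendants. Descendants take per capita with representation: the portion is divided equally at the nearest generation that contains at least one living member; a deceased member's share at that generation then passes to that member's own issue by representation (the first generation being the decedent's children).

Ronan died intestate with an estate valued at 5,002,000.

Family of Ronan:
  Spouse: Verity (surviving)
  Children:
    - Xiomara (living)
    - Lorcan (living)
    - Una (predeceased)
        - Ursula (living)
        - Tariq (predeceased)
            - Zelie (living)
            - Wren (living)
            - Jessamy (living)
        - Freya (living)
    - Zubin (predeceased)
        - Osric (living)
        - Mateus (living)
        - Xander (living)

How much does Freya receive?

Freya receives 297,000.

Verity first takes 250,000, leaving a balance of 4,752,000. Verity then takes one-quarter of the balance (1,188,000), for a total of 1,438,000. The remaining 3,564,000 passes to the descendants.
The descendants' portion (3,564,000) is divided into 4 shares of 891,000: Xiomara and Lorcan each take 891,000; Una's 891,000 share passes to Una's issue; Zubin's 891,000 share passes to Zubin's issue.
Una's share (891,000) is divided into 3 shares of 297,000: Ursula and Freya each take 297,000; Tariq's 297,000 share passes to Tariq's issue.
Tariq's share (297,000) is divided into 3 shares of 99,000: Zelie, Wren, and Jessamy each take 99,000.
Zubin's share (891,000) is divided into 3 shares of 297,000: Osric, Mateus, and Xander each take 297,000.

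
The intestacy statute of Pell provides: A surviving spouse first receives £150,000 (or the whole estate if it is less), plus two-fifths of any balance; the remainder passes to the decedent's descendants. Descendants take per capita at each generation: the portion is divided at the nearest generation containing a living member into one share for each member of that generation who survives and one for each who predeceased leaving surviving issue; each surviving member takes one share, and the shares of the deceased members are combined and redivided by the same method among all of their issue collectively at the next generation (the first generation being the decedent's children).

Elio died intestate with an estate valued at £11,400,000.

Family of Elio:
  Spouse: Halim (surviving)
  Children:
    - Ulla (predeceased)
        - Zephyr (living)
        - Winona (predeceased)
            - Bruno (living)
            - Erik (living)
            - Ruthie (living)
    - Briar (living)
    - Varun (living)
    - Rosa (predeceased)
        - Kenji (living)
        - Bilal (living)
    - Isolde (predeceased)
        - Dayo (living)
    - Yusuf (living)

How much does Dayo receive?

Dayo receives £675,000.

Halim first takes £150,000, leaving a balance of £11,250,000. Halim then takes two-fifths of the balance (£4,500,000), for a total of £4,650,000. The remaining £6,750,000 passes to the descendants.
The descendants' portion (£6,750,000) is divided at the children's generation into 6 shares of £1,125,000. Briar, Varun, and Yusuf each take £1,125,000. The 3 shares of the deceased (Ulla, Rosa, and Isolde) are combined into a pool of £3,375,000.
That pool (£3,375,000) is divided at the grandchildren's generation into 5 shares of £675,000. Zephyr, Kenji, Bilal, and Dayo each take £675,000. The remaining share for the deceased Winona (£675,000) is carried to the next generation.
That pool (£675,000) is divided at the great-grandchildren's generation equally among Bruno, Erik, and Ruthie: £225,000 each.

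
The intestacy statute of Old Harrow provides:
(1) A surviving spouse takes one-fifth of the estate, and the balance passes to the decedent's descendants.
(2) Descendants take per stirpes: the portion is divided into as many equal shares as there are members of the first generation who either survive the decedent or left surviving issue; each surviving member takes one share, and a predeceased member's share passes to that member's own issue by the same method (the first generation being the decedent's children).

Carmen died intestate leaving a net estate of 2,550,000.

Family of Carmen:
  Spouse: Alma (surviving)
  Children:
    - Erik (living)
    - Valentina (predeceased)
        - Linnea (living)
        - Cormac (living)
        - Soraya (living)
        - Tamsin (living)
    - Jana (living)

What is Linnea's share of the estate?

Linnea receives 170,000.

Alma takes one-fifth of 2,550,000 = 510,000. The remaining 2,040,000 passes to the descendants.
The descendants' portion (2,040,000) is divided into 3 shares of 680,000: Erik and Jana each take 680,000; Valentina's 680,000 share passes to Valentina's issue.
Valentina's share (680,000) is divided into 4 shares of 170,000: Linnea, Cormac, Soraya, and Tamsin each take 170,000.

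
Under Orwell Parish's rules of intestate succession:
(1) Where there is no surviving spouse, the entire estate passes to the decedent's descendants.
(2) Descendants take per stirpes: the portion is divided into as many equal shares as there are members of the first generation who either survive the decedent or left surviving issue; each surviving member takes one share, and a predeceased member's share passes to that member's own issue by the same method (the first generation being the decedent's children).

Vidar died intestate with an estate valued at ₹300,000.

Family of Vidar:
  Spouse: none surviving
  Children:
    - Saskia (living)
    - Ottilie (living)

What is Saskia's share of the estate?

The entire ₹300,000 passes to the descendants.
That amount (₹300,000) is divided into 2 shares of ₹150,000: Saskia and Ottilie each take ₹150,000.

Saskia receives ₹150,000.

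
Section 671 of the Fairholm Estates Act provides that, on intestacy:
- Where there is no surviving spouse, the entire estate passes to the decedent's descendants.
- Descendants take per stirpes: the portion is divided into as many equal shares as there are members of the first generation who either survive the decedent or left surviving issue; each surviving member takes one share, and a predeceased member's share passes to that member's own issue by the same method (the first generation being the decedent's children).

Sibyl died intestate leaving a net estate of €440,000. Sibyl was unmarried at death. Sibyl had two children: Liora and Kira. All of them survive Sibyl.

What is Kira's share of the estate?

Kira receives €220,000.

The entire €440,000 passes to the descendants.
That amount (€440,000) is divided into 2 shares of €220,000: Liora and Kira each take €220,000.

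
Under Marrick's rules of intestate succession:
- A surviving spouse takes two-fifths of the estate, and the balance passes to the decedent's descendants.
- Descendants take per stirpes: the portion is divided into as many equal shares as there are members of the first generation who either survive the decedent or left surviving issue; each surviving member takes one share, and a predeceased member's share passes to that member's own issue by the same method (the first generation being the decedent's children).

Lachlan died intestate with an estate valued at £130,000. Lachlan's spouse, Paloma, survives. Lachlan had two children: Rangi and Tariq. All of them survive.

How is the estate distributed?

Paloma takes two-fifths of £130,000 = £52,000. The remaining £78,000 passes to the descendants.
The descendants' portion (£78,000) is divided into 2 shares of £39,000: Rangi and Tariq each take £39,000.

Paloma: £52,000; Rangi: £39,000; Tariq: £39,000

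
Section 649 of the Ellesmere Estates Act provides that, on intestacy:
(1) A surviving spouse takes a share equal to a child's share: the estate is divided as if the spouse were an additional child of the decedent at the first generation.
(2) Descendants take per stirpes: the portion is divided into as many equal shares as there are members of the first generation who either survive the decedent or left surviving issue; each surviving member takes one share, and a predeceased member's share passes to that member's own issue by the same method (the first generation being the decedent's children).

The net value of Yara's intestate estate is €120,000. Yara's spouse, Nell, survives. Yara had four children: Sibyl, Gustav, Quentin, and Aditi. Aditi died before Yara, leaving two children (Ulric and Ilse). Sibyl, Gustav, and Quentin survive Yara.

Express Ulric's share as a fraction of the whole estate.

The spouse counts as an additional share at the children's level, so there are 5 primary shares of €24,000. Nell takes one such share (€24,000).
The children's combined portion (€96,000) is divided into 4 shares of €24,000: Sibyl, Gustav, and Quentin each take €24,000; Aditi's €24,000 share passes to Aditi's issue.
Aditi's share (€24,000) is divided into 2 shares of €12,000: Ulric and Ilse each take €12,000.

Ulric receives 1/10 of the estate.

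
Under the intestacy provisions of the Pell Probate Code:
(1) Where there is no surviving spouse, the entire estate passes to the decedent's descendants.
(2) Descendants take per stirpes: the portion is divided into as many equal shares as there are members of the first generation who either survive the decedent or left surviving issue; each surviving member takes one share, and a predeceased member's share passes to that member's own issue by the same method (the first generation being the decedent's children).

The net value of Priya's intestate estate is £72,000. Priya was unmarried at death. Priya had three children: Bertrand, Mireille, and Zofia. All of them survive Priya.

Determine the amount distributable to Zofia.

The entire £72,000 passes to the descendants.
That amount (£72,000) is divided into 3 shares of £24,000: Bertrand, Mireille, and Zofia each take £24,000.

Zofia receives £24,000.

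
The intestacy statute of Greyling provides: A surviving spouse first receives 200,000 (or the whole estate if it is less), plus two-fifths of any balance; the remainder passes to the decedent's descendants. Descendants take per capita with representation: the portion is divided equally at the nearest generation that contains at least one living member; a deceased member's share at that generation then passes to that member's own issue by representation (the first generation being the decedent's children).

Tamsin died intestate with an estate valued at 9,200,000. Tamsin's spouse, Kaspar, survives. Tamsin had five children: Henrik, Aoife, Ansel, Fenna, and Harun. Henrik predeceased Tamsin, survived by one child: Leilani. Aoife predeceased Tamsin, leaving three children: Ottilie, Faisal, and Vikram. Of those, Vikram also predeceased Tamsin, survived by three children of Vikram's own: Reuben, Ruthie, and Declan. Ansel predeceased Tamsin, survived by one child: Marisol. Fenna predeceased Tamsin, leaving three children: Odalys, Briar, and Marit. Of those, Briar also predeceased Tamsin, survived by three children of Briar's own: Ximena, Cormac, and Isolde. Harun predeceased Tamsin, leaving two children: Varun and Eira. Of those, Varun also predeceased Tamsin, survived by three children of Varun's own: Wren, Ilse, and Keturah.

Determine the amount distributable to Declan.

Kaspar first takes 200,000, leaving a balance of 9,000,000. Kaspar then takes two-fifths of the balance (3,600,000), for a total of 3,800,000. The remaining 5,400,000 passes to the descendants.
No child survives, so the initial division is made at the grandchildren's generation.
The descendants' portion (5,400,000) is divided into 10 shares of 540,000: Leilani, Ottilie, Faisal, Marisol, Odalys, Marit, and Eira each take 540,000; Vikram's 540,000 share passes to Vikram's issue; Briar's 540,000 share passes to Briar's issue; Varun's 540,000 share passes to Varun's issue.
Vikram's share (540,000) is divided into 3 shares of 180,000: Reuben, Ruthie, and Declan each take 180,000.
Briar's share (540,000) is divided into 3 shares of 180,000: Ximena, Cormac, and Isolde each take 180,000.
Varun's share (540,000) is divided into 3 shares of 180,000: Wren, Ilse, and Keturah each take 180,000.

Declan receives 180,000.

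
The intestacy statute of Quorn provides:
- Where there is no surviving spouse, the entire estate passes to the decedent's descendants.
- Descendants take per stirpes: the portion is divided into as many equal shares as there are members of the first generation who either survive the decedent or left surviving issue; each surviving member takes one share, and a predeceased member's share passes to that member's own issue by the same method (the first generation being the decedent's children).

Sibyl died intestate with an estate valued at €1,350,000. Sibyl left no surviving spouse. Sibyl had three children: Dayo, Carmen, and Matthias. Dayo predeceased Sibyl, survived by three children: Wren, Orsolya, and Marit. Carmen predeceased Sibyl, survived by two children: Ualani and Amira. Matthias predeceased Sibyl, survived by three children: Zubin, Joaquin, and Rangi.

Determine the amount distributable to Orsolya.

Orsolya receives €150,000.

The entire €1,350,000 passes to the descendants.
That amount (€1,350,000) is divided into 3 shares of €450,000: Dayo's €450,000 share passes to Dayo's issue; Carmen's €450,000 share passes to Carmen's issue; Matthias's €450,000 share passes to Matthias's issue.
Dayo's share (€450,000) is divided into 3 shares of €150,000: Wren, Orsolya, and Marit each take €150,000.
Carmen's share (€450,000) is divided into 2 shares of €225,000: Ualani and Amira each take €225,000.
Matthias's share (€450,000) is divided into 3 shares of €150,000: Zubin, Joaquin, and Rangi each take €150,000.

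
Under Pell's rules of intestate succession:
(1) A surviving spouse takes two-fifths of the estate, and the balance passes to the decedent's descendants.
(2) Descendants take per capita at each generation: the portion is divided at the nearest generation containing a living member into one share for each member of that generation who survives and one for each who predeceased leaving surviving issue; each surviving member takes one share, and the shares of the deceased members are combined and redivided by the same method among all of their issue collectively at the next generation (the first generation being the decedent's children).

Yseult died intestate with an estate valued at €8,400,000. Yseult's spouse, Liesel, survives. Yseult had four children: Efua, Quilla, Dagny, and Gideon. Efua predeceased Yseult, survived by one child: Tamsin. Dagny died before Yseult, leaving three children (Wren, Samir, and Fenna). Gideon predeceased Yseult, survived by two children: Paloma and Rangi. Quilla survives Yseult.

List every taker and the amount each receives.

Liesel takes two-fifths of €8,400,000 = €3,360,000. The remaining €5,040,000 passes to the descendants.
The descendants' portion (€5,040,000) is divided at the children's generation into 4 shares of €1,260,000. Quilla takes €1,260,000. The 3 shares of the deceased (Efua, Dagny, and Gideon) are combined into a pool of €3,780,000.
That pool (€3,780,000) is divided at the grandchildren's generation equally among Tamsin, Wren, Samir, Fenna, Paloma, and Rangi: €630,000 each.

Liesel: €3,360,000; Tamsin: €630,000; Quilla: €1,260,000; Wren: €630,000; Samir: €630,000; Fenna: €630,000; Paloma: €630,000; Rangi: €630,000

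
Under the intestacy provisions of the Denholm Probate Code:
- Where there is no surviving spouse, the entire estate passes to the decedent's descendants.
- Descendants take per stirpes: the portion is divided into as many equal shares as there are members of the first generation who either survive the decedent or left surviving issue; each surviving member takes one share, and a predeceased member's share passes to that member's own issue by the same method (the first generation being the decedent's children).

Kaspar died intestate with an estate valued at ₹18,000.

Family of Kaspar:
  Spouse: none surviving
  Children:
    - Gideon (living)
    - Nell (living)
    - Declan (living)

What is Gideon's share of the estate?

Gideon receives ₹6,000.

The entire ₹18,000 passes to the descendants.
That amount (₹18,000) is divided into 3 shares of ₹6,000: Gideon, Nell, and Declan each take ₹6,000.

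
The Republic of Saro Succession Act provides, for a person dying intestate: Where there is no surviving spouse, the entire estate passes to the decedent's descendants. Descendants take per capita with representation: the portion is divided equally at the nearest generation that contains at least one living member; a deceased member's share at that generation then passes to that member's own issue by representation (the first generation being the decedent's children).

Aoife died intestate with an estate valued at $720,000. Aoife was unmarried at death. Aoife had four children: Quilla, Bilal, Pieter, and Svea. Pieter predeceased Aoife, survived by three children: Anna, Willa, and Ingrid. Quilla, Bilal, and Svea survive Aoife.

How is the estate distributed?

The entire $720,000 passes to the descendants.
That amount ($720,000) is divided into 4 shares of $180,000: Quilla, Bilal, and Svea each take $180,000; Pieter's $180,000 share passes to Pieter's issue.
Pieter's share ($180,000) is divided into 3 shares of $60,000: Anna, Willa, and Ingrid each take $60,000.

Quilla: $180,000; Bilal: $180,000; Anna: $60,000; Willa: $60,000; Ingrid: $60,000; Svea: $180,000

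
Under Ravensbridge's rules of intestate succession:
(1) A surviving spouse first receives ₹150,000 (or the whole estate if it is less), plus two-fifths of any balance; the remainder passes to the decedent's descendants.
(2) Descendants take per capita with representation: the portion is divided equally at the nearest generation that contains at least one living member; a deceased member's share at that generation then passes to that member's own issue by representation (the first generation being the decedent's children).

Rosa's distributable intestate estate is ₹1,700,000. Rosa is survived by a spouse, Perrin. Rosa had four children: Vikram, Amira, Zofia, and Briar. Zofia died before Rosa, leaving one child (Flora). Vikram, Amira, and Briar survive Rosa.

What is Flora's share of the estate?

Perrin first takes ₹150,000, leaving a balance of ₹1,550,000. Perrin then takes two-fifths of the balance (₹620,000), for a total of ₹770,000. The remaining ₹930,000 passes to the descendants.
The descendants' portion (₹930,000) is divided into 4 shares of ₹232,500: Vikram, Amira, and Briar each take ₹232,500; Zofia's ₹232,500 share passes to Zofia's issue.
Zofia's share (₹232,500) passes entirely to Flora.

Flora receives ₹232,500.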